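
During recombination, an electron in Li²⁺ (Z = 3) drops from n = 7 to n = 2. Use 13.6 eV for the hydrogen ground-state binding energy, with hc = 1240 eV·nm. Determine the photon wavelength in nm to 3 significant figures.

For Z = 3 the level energies scale as Z², so the effective Rydberg energy is 13.6 × 9 = 122.4 eV.
ΔE = 122.4 × (1/2² − 1/7²) = 122.4 × 0.2296 = 28.10 eV.
λ = hc/ΔE = 1240 / 28.10 = 44.1 nm.

44.1 nm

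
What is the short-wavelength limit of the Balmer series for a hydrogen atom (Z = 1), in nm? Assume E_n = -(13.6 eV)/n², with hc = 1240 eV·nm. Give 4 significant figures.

The Balmer series has lower level n_f = 2; the series limit corresponds to n_i → ∞.
ΔE_max = 13.6 × 1 / 2² = 3.400 eV.
λ_min = 1240 / 3.400 = 364.7 nm.

364.7 nm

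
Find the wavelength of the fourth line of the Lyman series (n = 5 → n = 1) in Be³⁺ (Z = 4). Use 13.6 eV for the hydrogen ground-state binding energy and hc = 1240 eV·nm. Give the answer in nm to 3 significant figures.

5.94 nm

The Lyman series terminates on n_f = 1; the fourth line has n_i = 1+4 = 5.
ΔE = 217.6 × (1/1² − 1/5²) = 208.9 eV.
λ = 1240 / 208.9 = 5.94 nm.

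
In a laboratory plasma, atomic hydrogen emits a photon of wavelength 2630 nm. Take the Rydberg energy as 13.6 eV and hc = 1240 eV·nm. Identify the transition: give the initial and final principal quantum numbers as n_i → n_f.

The photon energy is ΔE = hc/λ = 1240 / 2630 = 0.4715 eV.
With Z = 1, ΔE = 13.60 × (1/n_f² − 1/n_i²), so 1/n_f² − 1/n_i² = 0.03467.
Trying n_f = 4 gives 1/n_i² = 0.02783, i.e. n_i ≈ 6; this pair matches.

n_i = 6, n_f = 4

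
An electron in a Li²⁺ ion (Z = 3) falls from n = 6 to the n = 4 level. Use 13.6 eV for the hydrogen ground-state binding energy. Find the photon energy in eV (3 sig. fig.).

The Bohr energies scale as Z², so for Z = 3: E_n = −122.4/n² eV.
E_6 = −122.4/36 = −3.400 eV and E_4 = −122.4/16 = −7.650 eV.
The photon energy is |E_6 − E_4| = 4.25 eV.

4.25 eV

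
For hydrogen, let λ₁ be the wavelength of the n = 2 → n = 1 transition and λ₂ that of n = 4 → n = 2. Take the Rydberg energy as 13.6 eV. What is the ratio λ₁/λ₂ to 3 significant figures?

λ ∝ 1/ΔE ∝ 1/(1/n_f² − 1/n_i²), and the Z² and hc factors cancel in the ratio.
λ₁/λ₂ = (1/2² − 1/4²)/(1/1² − 1/2²) = 0.1875/0.7500 = 0.250.

0.250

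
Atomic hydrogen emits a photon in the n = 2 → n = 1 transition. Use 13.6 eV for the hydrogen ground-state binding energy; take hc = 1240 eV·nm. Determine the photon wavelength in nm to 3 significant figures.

122 nm

ΔE = 13.60 × (1/1² − 1/2²) = 13.60 × 0.7500 = 10.20 eV.
λ = hc/ΔE = 1240 / 10.20 = 122 nm.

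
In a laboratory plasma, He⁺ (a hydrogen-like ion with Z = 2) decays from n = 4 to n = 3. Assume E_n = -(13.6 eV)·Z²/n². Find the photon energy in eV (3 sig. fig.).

2.64 eV

The Bohr energies scale as Z², so for Z = 2: E_n = −54.40/n² eV.
E_4 = −54.40/16 = −3.400 eV and E_3 = −54.40/9 = −6.044 eV.
The photon energy is |E_4 − E_3| = 2.64 eV.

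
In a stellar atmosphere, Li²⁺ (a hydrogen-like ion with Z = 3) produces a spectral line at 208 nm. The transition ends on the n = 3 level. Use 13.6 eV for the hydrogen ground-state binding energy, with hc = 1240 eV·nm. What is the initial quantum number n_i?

The photon energy is ΔE = hc/λ = 1240 / 208 = 5.962 eV.
With Z = 3, ΔE = 122.4 × (1/n_f² − 1/n_i²), so 1/n_f² − 1/n_i² = 0.04871.
With n_f = 3: 1/n_i² = 1/9 − 0.04871 = 0.06241, so n_i ≈ 4.00.

n_i = 4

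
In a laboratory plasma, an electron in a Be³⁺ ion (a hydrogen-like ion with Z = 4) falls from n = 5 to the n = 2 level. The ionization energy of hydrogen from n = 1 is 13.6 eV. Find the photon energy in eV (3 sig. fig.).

The Bohr energies scale as Z², so for Z = 4: E_n = −217.6/n² eV.
E_5 = −217.6/25 = −8.704 eV and E_2 = −217.6/4 = −54.40 eV.
The photon energy is |E_5 − E_2| = 45.7 eV.

45.7 eV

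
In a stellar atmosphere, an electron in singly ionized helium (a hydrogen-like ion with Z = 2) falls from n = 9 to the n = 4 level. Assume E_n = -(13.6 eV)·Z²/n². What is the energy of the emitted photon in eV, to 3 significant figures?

The Bohr energies scale as Z², so for Z = 2: E_n = −54.40/n² eV.
E_9 = −54.40/81 = −0.6716 eV and E_4 = −54.40/16 = −3.400 eV.
The photon energy is |E_9 − E_4| = 2.73 eV.

2.73 eV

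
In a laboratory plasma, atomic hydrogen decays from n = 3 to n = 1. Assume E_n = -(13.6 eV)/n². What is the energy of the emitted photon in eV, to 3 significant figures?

E_3 = −13.60/9 = −1.511 eV and E_1 = −13.60/1 = −13.60 eV.
The photon energy is |E_3 − E_1| = 12.1 eV.

12.1 eV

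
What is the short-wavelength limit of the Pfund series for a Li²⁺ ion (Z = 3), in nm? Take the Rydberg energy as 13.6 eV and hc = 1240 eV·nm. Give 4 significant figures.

253.3 nm

The Pfund series has lower level n_f = 5; the series limit corresponds to n_i → ∞.
ΔE_max = 13.6 × 9 / 5² = 4.896 eV.
λ_min = 1240 / 4.896 = 253.3 nm.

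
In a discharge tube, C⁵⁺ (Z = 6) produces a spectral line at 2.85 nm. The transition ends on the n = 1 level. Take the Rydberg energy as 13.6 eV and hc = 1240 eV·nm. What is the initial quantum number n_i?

n_i = 3

The photon energy is ΔE = hc/λ = 1240 / 2.85 = 435.1 eV.
With Z = 6, ΔE = 489.6 × (1/n_f² − 1/n_i²), so 1/n_f² − 1/n_i² = 0.8887.
With n_f = 1: 1/n_i² = 1/1 − 0.8887 = 0.1113, so n_i ≈ 3.00.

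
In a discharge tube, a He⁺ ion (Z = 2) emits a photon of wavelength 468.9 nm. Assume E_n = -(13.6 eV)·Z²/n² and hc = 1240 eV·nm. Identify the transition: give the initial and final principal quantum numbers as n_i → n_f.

The photon energy is ΔE = hc/λ = 1240 / 468.9 = 2.644 eV.
With Z = 2, ΔE = 54.40 × (1/n_f² − 1/n_i²), so 1/n_f² − 1/n_i² = 0.04861.
Trying n_f = 3 gives 1/n_i² = 0.06250, i.e. n_i ≈ 4; this pair matches.

n_i = 4, n_f = 3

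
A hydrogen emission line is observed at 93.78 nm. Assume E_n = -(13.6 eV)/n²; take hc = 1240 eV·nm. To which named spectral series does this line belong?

Lyman

ΔE = 1240/93.78 = 13.22 eV.
This matches 13.6 × (1/1² − 1/6²), so n_f = 1: the Lyman series.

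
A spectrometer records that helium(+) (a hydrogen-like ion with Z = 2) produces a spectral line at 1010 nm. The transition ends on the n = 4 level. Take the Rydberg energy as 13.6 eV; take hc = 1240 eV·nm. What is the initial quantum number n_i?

The photon energy is ΔE = hc/λ = 1240 / 1010 = 1.228 eV.
With Z = 2, ΔE = 54.40 × (1/n_f² − 1/n_i²), so 1/n_f² − 1/n_i² = 0.02257.
With n_f = 4: 1/n_i² = 1/16 − 0.02257 = 0.03993, so n_i ≈ 5.00.

n_i = 5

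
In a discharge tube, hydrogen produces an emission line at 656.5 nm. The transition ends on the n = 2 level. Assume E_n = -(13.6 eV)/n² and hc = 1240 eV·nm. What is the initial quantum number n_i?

n_i = 3

The photon energy is ΔE = hc/λ = 1240 / 656.5 = 1.889 eV.
With Z = 1, ΔE = 13.60 × (1/n_f² − 1/n_i²), so 1/n_f² − 1/n_i² = 0.1389.
With n_f = 2: 1/n_i² = 1/4 − 0.1389 = 0.1111, so n_i ≈ 3.00.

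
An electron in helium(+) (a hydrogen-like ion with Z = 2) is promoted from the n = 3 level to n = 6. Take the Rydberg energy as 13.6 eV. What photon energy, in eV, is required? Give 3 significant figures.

4.53 eV

The Bohr energies scale as Z², so for Z = 2: E_n = −54.40/n² eV.
E_6 = −54.40/36 = −1.511 eV and E_3 = −54.40/9 = −6.044 eV.
The photon energy is |E_6 − E_3| = 4.53 eV.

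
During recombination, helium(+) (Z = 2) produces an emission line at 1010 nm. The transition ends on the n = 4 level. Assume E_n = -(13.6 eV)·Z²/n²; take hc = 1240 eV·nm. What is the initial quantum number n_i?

The photon energy is ΔE = hc/λ = 1240 / 1010 = 1.228 eV.
With Z = 2, ΔE = 54.40 × (1/n_f² − 1/n_i²), so 1/n_f² − 1/n_i² = 0.02257.
With n_f = 4: 1/n_i² = 1/16 − 0.02257 = 0.03993, so n_i ≈ 5.00.

n_i = 5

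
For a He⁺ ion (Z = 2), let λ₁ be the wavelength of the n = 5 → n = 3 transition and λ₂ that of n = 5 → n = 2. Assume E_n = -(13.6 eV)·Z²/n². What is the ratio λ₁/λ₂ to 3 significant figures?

2.95

λ ∝ 1/ΔE ∝ 1/(1/n_f² − 1/n_i²), and the Z² and hc factors cancel in the ratio.
λ₁/λ₂ = (1/2² − 1/5²)/(1/3² − 1/5²) = 0.2100/0.07111 = 2.95.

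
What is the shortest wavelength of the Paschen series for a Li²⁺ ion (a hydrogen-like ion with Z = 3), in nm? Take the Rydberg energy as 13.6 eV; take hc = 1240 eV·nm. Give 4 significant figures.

The Paschen series has lower level n_f = 3; the series limit corresponds to n_i → ∞.
ΔE_max = 13.6 × 9 / 3² = 13.60 eV.
λ_min = 1240 / 13.60 = 91.18 nm.

91.18 nm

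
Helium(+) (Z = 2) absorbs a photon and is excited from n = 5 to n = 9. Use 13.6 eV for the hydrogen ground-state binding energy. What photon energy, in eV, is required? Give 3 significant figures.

The Bohr energies scale as Z², so for Z = 2: E_n = −54.40/n² eV.
E_9 = −54.40/81 = −0.6716 eV and E_5 = −54.40/25 = −2.176 eV.
The photon energy is |E_9 − E_5| = 1.50 eV.

1.50 eV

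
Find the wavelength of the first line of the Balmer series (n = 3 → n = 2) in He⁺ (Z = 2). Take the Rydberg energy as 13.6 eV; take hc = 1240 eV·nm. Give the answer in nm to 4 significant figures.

The Balmer series terminates on n_f = 2; the first line has n_i = 2+1 = 3.
ΔE = 54.40 × (1/2² − 1/3²) = 7.556 eV.
λ = 1240 / 7.556 = 164.1 nm.

164.1 nm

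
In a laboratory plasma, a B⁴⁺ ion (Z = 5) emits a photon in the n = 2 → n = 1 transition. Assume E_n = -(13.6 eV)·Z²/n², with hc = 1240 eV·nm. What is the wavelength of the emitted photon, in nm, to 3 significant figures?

For Z = 5 the level energies scale as Z², so the effective Rydberg energy is 13.6 × 25 = 340.0 eV.
ΔE = 340.0 × (1/1² − 1/2²) = 340.0 × 0.7500 = 255.0 eV.
λ = hc/ΔE = 1240 / 255.0 = 4.86 nm.

4.86 nm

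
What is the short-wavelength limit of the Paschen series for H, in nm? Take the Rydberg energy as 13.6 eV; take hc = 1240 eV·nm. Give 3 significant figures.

821 nm

The Paschen series has lower level n_f = 3; the series limit corresponds to n_i → ∞.
ΔE_max = 13.6 × 1 / 3² = 1.511 eV.
λ_min = 1240 / 1.511 = 821 nm.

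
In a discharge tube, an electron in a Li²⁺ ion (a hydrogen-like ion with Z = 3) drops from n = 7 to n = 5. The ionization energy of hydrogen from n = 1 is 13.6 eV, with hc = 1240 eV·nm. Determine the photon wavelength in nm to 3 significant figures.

517 nm

For Z = 3 the level energies scale as Z², so the effective Rydberg energy is 13.6 × 9 = 122.4 eV.
ΔE = 122.4 × (1/5² − 1/7²) = 122.4 × 0.01959 = 2.398 eV.
λ = hc/ΔE = 1240 / 2.398 = 517 nm.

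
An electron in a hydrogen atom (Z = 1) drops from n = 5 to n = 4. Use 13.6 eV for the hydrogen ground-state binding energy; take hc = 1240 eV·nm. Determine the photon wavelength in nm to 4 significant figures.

4052 nm

ΔE = 13.60 × (1/4² − 1/5²) = 13.60 × 0.02250 = 0.3060 eV.
λ = hc/ΔE = 1240 / 0.3060 = 4052 nm.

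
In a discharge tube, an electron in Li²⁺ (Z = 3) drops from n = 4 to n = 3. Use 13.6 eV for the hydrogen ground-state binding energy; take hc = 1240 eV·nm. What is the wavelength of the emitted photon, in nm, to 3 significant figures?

For Z = 3 the level energies scale as Z², so the effective Rydberg energy is 13.6 × 9 = 122.4 eV.
ΔE = 122.4 × (1/3² − 1/4²) = 122.4 × 0.04861 = 5.950 eV.
λ = hc/ΔE = 1240 / 5.950 = 208 nm.

208 nm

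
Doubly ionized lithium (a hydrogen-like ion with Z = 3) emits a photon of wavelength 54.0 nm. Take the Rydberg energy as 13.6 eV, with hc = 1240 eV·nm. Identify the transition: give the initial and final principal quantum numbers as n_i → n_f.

The photon energy is ΔE = hc/λ = 1240 / 54.0 = 22.96 eV.
With Z = 3, ΔE = 122.4 × (1/n_f² − 1/n_i²), so 1/n_f² − 1/n_i² = 0.1876.
Trying n_f = 2 gives 1/n_i² = 0.06239, i.e. n_i ≈ 4; this pair matches.

n_i = 4, n_f = 2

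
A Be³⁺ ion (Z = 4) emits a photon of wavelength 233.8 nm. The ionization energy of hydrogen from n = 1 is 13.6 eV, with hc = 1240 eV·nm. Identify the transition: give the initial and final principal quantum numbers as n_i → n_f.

The photon energy is ΔE = hc/λ = 1240 / 233.8 = 5.304 eV.
With Z = 4, ΔE = 217.6 × (1/n_f² − 1/n_i²), so 1/n_f² − 1/n_i² = 0.02437.
Trying n_f = 5 gives 1/n_i² = 0.01563, i.e. n_i ≈ 8; this pair matches.

n_i = 8, n_f = 5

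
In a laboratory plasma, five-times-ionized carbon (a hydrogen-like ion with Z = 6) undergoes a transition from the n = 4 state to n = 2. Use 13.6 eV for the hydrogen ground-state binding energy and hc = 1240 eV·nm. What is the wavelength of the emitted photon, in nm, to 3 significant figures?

13.5 nm

For Z = 6 the level energies scale as Z², so the effective Rydberg energy is 13.6 × 36 = 489.6 eV.
ΔE = 489.6 × (1/2² − 1/4²) = 489.6 × 0.1875 = 91.80 eV.
λ = hc/ΔE = 1240 / 91.80 = 13.5 nm.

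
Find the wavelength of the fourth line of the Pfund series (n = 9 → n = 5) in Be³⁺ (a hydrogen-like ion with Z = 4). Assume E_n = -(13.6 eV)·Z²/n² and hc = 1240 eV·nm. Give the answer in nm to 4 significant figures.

The Pfund series terminates on n_f = 5; the fourth line has n_i = 5+4 = 9.
ΔE = 217.6 × (1/5² − 1/9²) = 6.018 eV.
λ = 1240 / 6.018 = 206.1 nm.

206.1 nm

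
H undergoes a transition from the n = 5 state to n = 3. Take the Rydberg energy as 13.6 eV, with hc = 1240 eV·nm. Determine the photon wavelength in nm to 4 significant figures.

1282 nm

ΔE = 13.60 × (1/3² − 1/5²) = 13.60 × 0.07111 = 0.9671 eV.
λ = hc/ΔE = 1240 / 0.9671 = 1282 nm.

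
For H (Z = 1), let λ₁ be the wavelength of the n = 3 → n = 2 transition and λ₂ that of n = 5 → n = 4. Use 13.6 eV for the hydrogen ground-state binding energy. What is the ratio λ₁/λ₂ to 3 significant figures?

λ ∝ 1/ΔE ∝ 1/(1/n_f² − 1/n_i²), and the Z² and hc factors cancel in the ratio.
λ₁/λ₂ = (1/4² − 1/5²)/(1/2² − 1/3²) = 0.02250/0.1389 = 0.162.

0.162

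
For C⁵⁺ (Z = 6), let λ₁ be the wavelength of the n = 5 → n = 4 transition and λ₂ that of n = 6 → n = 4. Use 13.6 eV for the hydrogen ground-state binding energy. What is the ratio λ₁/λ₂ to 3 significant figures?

λ ∝ 1/ΔE ∝ 1/(1/n_f² − 1/n_i²), and the Z² and hc factors cancel in the ratio.
λ₁/λ₂ = (1/4² − 1/6²)/(1/4² − 1/5²) = 0.03472/0.02250 = 1.54.

1.54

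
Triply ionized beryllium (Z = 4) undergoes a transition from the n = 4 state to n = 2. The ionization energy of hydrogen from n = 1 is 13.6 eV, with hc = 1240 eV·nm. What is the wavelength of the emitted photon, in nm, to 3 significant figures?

30.4 nm

For Z = 4 the level energies scale as Z², so the effective Rydberg energy is 13.6 × 16 = 217.6 eV.
ΔE = 217.6 × (1/2² − 1/4²) = 217.6 × 0.1875 = 40.80 eV.
λ = hc/ΔE = 1240 / 40.80 = 30.4 nm.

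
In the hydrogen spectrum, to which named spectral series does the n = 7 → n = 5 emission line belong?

Pfund

The series is set by the lower level: n_f = 5 is the Pfund series.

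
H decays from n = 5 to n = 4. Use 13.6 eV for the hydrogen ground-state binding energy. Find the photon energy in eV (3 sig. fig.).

0.306 eV

E_5 = −13.60/25 = −0.5440 eV and E_4 = −13.60/16 = −0.8500 eV.
The photon energy is |E_5 − E_4| = 0.306 eV.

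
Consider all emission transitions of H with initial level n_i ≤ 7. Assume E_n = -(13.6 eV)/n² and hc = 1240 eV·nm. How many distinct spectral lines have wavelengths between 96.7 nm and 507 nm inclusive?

7

Enumerate all n_i → n_f pairs with 1 ≤ n_f < n_i ≤ 7 and compute λ = 1240 / [13.6·1·(1/n_f² − 1/n_i²)].
Lines falling in [96.7, 507] nm: 4→1 (97.25 nm), 3→1 (102.6 nm), 2→1 (121.6 nm), 7→2 (397.1 nm), 6→2 (410.3 nm), 5→2 (434.2 nm), 4→2 (486.3 nm).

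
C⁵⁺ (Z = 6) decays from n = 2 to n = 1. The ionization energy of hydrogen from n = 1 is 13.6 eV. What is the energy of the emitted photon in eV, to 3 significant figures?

The Bohr energies scale as Z², so for Z = 6: E_n = −489.6/n² eV.
E_2 = −489.6/4 = −122.4 eV and E_1 = −489.6/1 = −489.6 eV.
The photon energy is |E_2 − E_1| = 367 eV.

367 eV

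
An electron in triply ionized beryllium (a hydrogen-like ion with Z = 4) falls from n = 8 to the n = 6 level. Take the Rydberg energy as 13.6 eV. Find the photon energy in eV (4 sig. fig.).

2.644 eV

The Bohr energies scale as Z², so for Z = 4: E_n = −217.6/n² eV.
E_8 = −217.6/64 = −3.400 eV and E_6 = −217.6/36 = −6.044 eV.
The photon energy is |E_8 − E_6| = 2.644 eV.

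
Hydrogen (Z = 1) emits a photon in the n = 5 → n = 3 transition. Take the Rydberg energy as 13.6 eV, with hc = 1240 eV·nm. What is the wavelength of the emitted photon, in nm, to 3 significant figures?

ΔE = 13.60 × (1/3² − 1/5²) = 13.60 × 0.07111 = 0.9671 eV.
λ = hc/ΔE = 1240 / 0.9671 = 1280 nm.

1280 nm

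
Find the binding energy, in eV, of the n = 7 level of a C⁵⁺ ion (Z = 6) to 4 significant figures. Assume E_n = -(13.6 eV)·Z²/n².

E_n = −13.6 Z²/n² = −489.6/n² eV for Z = 6.
E_7 = −489.6/49 = −9.992 eV, so ionization (to E = 0) requires 9.992 eV.

9.992 eV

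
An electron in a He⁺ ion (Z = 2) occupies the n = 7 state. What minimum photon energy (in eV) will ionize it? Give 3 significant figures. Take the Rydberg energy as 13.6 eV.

1.11 eV

E_n = −13.6 Z²/n² = −54.40/n² eV for Z = 2.
E_7 = −54.40/49 = −1.11 eV, so ionization (to E = 0) requires 1.11 eV.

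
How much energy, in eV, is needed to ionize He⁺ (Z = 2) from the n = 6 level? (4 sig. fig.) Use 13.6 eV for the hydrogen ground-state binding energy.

1.511 eV

E_n = −13.6 Z²/n² = −54.40/n² eV for Z = 2.
E_6 = −54.40/36 = −1.511 eV, so ionization (to E = 0) requires 1.511 eV.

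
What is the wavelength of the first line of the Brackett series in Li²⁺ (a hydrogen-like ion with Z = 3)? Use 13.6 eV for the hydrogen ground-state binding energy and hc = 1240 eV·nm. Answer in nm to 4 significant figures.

450.3 nm

The Brackett series terminates on n_f = 4; the first line has n_i = 4+1 = 5.
ΔE = 122.4 × (1/4² − 1/5²) = 2.754 eV.
λ = 1240 / 2.754 = 450.3 nm.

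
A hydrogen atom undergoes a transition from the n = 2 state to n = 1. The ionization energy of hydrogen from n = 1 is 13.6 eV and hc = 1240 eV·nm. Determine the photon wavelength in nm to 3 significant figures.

ΔE = 13.60 × (1/1² − 1/2²) = 13.60 × 0.7500 = 10.20 eV.
λ = hc/ΔE = 1240 / 10.20 = 122 nm.
This line belongs to the Lyman series.

122 nm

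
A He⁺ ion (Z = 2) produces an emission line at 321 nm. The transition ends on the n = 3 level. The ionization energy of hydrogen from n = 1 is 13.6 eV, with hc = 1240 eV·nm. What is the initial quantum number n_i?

n_i = 5

The photon energy is ΔE = hc/λ = 1240 / 321 = 3.863 eV.
With Z = 2, ΔE = 54.40 × (1/n_f² − 1/n_i²), so 1/n_f² − 1/n_i² = 0.07101.
With n_f = 3: 1/n_i² = 1/9 − 0.07101 = 0.04010, so n_i ≈ 4.99.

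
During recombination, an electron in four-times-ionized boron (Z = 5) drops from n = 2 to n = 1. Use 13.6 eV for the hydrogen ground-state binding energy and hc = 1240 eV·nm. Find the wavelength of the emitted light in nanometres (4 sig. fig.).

For Z = 5 the level energies scale as Z², so the effective Rydberg energy is 13.6 × 25 = 340.0 eV.
ΔE = 340.0 × (1/1² − 1/2²) = 340.0 × 0.7500 = 255.0 eV.
λ = hc/ΔE = 1240 / 255.0 = 4.863 nm.

4.863 nm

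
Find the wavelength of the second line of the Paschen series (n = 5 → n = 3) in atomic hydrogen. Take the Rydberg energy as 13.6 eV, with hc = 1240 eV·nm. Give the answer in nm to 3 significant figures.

The Paschen series terminates on n_f = 3; the second line has n_i = 3+2 = 5.
ΔE = 13.60 × (1/3² − 1/5²) = 0.9671 eV.
λ = 1240 / 0.9671 = 1280 nm.

1280 nm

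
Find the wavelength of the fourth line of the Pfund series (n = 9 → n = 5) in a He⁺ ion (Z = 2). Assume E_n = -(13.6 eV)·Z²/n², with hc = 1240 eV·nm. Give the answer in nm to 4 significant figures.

The Pfund series terminates on n_f = 5; the fourth line has n_i = 5+4 = 9.
ΔE = 54.40 × (1/5² − 1/9²) = 1.504 eV.
λ = 1240 / 1.504 = 824.3 nm.

824.3 nm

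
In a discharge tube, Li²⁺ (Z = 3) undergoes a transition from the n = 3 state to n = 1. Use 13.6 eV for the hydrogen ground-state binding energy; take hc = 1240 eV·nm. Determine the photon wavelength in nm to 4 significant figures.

11.40 nm

For Z = 3 the level energies scale as Z², so the effective Rydberg energy is 13.6 × 9 = 122.4 eV.
ΔE = 122.4 × (1/1² − 1/3²) = 122.4 × 0.8889 = 108.8 eV.
λ = hc/ΔE = 1240 / 108.8 = 11.40 nm.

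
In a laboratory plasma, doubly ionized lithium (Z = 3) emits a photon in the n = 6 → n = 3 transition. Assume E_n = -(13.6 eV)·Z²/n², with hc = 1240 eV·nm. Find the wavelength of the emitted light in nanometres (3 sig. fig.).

122 nm

For Z = 3 the level energies scale as Z², so the effective Rydberg energy is 13.6 × 9 = 122.4 eV.
ΔE = 122.4 × (1/3² − 1/6²) = 122.4 × 0.08333 = 10.20 eV.
λ = hc/ΔE = 1240 / 10.20 = 122 nm.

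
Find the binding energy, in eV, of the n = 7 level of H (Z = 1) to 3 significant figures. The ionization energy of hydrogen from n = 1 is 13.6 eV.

0.278 eV

E_7 = −13.60/49 = −0.278 eV, so ionization (to E = 0) requires 0.278 eV.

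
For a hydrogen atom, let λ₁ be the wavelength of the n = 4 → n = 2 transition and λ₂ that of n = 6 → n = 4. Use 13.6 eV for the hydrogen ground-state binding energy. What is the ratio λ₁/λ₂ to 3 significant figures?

λ ∝ 1/ΔE ∝ 1/(1/n_f² − 1/n_i²), and the Z² and hc factors cancel in the ratio.
λ₁/λ₂ = (1/4² − 1/6²)/(1/2² − 1/4²) = 0.03472/0.1875 = 0.185.

0.185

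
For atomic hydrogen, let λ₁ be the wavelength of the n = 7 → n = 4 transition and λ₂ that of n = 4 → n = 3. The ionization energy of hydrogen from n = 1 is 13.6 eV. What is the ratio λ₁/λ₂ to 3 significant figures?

1.15

λ ∝ 1/ΔE ∝ 1/(1/n_f² − 1/n_i²), and the Z² and hc factors cancel in the ratio.
λ₁/λ₂ = (1/3² − 1/4²)/(1/4² − 1/7²) = 0.04861/0.04209 = 1.15.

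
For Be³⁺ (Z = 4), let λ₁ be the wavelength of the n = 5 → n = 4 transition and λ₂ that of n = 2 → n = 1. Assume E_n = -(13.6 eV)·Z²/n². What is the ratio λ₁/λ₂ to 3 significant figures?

λ ∝ 1/ΔE ∝ 1/(1/n_f² − 1/n_i²), and the Z² and hc factors cancel in the ratio.
λ₁/λ₂ = (1/1² − 1/2²)/(1/4² − 1/5²) = 0.7500/0.02250 = 33.3.

33.3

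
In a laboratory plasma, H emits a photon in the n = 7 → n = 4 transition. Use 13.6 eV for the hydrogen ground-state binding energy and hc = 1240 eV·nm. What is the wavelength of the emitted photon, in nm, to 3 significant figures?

ΔE = 13.60 × (1/4² − 1/7²) = 13.60 × 0.04209 = 0.5724 eV.
λ = hc/ΔE = 1240 / 0.5724 = 2170 nm.
This line belongs to the Brackett series.

2170 nm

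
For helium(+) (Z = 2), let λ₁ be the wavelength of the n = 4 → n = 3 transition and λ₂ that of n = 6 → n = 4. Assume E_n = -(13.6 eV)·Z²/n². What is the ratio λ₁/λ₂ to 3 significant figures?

λ ∝ 1/ΔE ∝ 1/(1/n_f² − 1/n_i²), and the Z² and hc factors cancel in the ratio.
λ₁/λ₂ = (1/4² − 1/6²)/(1/3² − 1/4²) = 0.03472/0.04861 = 0.714.

0.714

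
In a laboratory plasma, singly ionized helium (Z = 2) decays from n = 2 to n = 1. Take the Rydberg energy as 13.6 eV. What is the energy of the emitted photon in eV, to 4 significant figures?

The Bohr energies scale as Z², so for Z = 2: E_n = −54.40/n² eV.
E_2 = −54.40/4 = −13.60 eV and E_1 = −54.40/1 = −54.40 eV.
The photon energy is |E_2 − E_1| = 40.80 eV.

40.80 eV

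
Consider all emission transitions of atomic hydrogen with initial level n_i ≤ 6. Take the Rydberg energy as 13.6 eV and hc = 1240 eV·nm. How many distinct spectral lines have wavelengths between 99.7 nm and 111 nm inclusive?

Enumerate all n_i → n_f pairs with 1 ≤ n_f < n_i ≤ 6 and compute λ = 1240 / [13.6·1·(1/n_f² − 1/n_i²)].
Lines falling in [99.7, 111] nm: 3→1 (102.6 nm).

1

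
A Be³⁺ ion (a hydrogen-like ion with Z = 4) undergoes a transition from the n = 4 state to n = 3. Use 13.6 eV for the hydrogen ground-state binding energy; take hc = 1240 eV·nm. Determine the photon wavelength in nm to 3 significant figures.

117 nm

For Z = 4 the level energies scale as Z², so the effective Rydberg energy is 13.6 × 16 = 217.6 eV.
ΔE = 217.6 × (1/3² − 1/4²) = 217.6 × 0.04861 = 10.58 eV.
λ = hc/ΔE = 1240 / 10.58 = 117 nm.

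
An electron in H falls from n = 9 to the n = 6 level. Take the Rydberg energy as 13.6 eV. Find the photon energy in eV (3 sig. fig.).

E_9 = −13.60/81 = −0.1679 eV and E_6 = −13.60/36 = −0.3778 eV.
The photon energy is |E_9 − E_6| = 0.210 eV.

0.210 eV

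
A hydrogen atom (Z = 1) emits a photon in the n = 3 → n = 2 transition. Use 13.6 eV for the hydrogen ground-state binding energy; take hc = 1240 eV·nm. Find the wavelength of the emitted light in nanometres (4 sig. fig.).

656.5 nm

ΔE = 13.60 × (1/2² − 1/3²) = 13.60 × 0.1389 = 1.889 eV.
λ = hc/ΔE = 1240 / 1.889 = 656.5 nm.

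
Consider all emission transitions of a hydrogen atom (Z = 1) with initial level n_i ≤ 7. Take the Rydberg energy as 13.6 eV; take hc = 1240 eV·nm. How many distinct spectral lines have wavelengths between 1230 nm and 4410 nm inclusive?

Enumerate all n_i → n_f pairs with 1 ≤ n_f < n_i ≤ 7 and compute λ = 1240 / [13.6·1·(1/n_f² − 1/n_i²)].
Lines falling in [1230, 4410] nm: 5→3 (1282 nm), 4→3 (1876 nm), 7→4 (2166 nm), 6→4 (2626 nm), 5→4 (4052 nm).

5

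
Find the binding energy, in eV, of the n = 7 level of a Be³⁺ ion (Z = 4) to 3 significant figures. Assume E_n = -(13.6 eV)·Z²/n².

4.44 eV

E_n = −13.6 Z²/n² = −217.6/n² eV for Z = 4.
E_7 = −217.6/49 = −4.44 eV, so ionization (to E = 0) requires 4.44 eV.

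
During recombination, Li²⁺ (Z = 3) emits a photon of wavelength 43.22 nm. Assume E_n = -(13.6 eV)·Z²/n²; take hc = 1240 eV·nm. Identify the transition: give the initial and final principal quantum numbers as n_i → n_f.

n_i = 8, n_f = 2

The photon energy is ΔE = hc/λ = 1240 / 43.22 = 28.69 eV.
With Z = 3, ΔE = 122.4 × (1/n_f² − 1/n_i²), so 1/n_f² − 1/n_i² = 0.2344.
Trying n_f = 2 gives 1/n_i² = 0.01560, i.e. n_i ≈ 8; this pair matches.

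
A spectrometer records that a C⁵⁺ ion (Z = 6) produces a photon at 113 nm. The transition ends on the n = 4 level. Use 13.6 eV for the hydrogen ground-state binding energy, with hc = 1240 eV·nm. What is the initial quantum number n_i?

n_i = 5

The photon energy is ΔE = hc/λ = 1240 / 113 = 10.97 eV.
With Z = 6, ΔE = 489.6 × (1/n_f² − 1/n_i²), so 1/n_f² − 1/n_i² = 0.02241.
With n_f = 4: 1/n_i² = 1/16 − 0.02241 = 0.04009, so n_i ≈ 4.99.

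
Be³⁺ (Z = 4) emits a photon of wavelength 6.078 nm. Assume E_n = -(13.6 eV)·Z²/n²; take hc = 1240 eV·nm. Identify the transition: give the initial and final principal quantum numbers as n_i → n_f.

The photon energy is ΔE = hc/λ = 1240 / 6.078 = 204.0 eV.
With Z = 4, ΔE = 217.6 × (1/n_f² − 1/n_i²), so 1/n_f² − 1/n_i² = 0.9376.
Trying n_f = 1 gives 1/n_i² = 0.06243, i.e. n_i ≈ 4; this pair matches.

n_i = 4, n_f = 1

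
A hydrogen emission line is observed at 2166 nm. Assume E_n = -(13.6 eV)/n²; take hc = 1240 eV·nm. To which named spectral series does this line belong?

Brackett

ΔE = 1240/2166 = 0.5725 eV.
This matches 13.6 × (1/4² − 1/7²), so n_f = 4: the Brackett series.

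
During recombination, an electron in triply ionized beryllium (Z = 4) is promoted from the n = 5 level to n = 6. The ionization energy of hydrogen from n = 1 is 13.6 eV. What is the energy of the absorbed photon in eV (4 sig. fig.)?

The Bohr energies scale as Z², so for Z = 4: E_n = −217.6/n² eV.
E_6 = −217.6/36 = −6.044 eV and E_5 = −217.6/25 = −8.704 eV.
The photon energy is |E_6 − E_5| = 2.660 eV.

2.660 eV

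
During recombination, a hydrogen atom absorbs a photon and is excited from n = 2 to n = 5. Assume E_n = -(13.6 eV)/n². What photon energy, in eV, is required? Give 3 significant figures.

2.86 eV

E_5 = −13.60/25 = −0.5440 eV and E_2 = −13.60/4 = −3.400 eV.
The photon energy is |E_5 − E_2| = 2.86 eV.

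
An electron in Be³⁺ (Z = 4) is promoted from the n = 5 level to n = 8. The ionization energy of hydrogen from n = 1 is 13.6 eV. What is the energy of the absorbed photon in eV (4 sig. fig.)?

5.304 eV

The Bohr energies scale as Z², so for Z = 4: E_n = −217.6/n² eV.
E_8 = −217.6/64 = −3.400 eV and E_5 = −217.6/25 = −8.704 eV.
The photon energy is |E_8 − E_5| = 5.304 eV.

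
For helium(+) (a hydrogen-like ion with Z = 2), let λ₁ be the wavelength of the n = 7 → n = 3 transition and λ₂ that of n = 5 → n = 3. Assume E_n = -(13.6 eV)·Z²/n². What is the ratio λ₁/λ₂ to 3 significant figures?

0.784

λ ∝ 1/ΔE ∝ 1/(1/n_f² − 1/n_i²), and the Z² and hc factors cancel in the ratio.
λ₁/λ₂ = (1/3² − 1/5²)/(1/3² − 1/7²) = 0.07111/0.09070 = 0.784.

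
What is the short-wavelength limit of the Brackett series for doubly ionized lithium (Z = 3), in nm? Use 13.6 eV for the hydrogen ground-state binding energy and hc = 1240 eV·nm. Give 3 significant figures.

The Brackett series has lower level n_f = 4; the series limit corresponds to n_i → ∞.
ΔE_max = 13.6 × 9 / 4² = 7.650 eV.
λ_min = 1240 / 7.650 = 162 nm.

162 nm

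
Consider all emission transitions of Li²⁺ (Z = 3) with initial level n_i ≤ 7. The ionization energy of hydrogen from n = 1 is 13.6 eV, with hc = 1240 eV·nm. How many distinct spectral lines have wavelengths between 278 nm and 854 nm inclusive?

4

Enumerate all n_i → n_f pairs with 1 ≤ n_f < n_i ≤ 7 and compute λ = 1240 / [13.6·9·(1/n_f² − 1/n_i²)].
Lines falling in [278, 854] nm: 6→4 (291.8 nm), 5→4 (450.3 nm), 7→5 (517.1 nm), 6→5 (828.9 nm).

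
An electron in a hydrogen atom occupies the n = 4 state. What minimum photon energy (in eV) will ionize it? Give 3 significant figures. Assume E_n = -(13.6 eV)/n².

E_4 = −13.60/16 = −0.850 eV, so ionization (to E = 0) requires 0.850 eV.

0.850 eV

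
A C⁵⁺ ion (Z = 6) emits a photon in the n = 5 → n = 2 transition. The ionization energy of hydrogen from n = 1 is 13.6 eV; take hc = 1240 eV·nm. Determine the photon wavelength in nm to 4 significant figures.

For Z = 6 the level energies scale as Z², so the effective Rydberg energy is 13.6 × 36 = 489.6 eV.
ΔE = 489.6 × (1/2² − 1/5²) = 489.6 × 0.2100 = 102.8 eV.
λ = hc/ΔE = 1240 / 102.8 = 12.06 nm.

12.06 nm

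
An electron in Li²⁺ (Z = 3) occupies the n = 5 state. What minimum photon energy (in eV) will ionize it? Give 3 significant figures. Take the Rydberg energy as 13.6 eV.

4.90 eV

E_n = −13.6 Z²/n² = −122.4/n² eV for Z = 3.
E_5 = −122.4/25 = −4.90 eV, so ionization (to E = 0) requires 4.90 eV.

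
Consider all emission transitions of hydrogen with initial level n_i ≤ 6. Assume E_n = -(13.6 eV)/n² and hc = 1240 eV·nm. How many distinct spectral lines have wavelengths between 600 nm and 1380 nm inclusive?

Enumerate all n_i → n_f pairs with 1 ≤ n_f < n_i ≤ 6 and compute λ = 1240 / [13.6·1·(1/n_f² − 1/n_i²)].
Lines falling in [600, 1380] nm: 3→2 (656.5 nm), 6→3 (1094 nm), 5→3 (1282 nm).

3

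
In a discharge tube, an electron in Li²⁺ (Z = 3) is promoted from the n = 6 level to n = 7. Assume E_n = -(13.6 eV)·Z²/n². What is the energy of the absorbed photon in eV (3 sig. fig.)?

0.902 eV

The Bohr energies scale as Z², so for Z = 3: E_n = −122.4/n² eV.
E_7 = −122.4/49 = −2.498 eV and E_6 = −122.4/36 = −3.400 eV.
The photon energy is |E_7 − E_6| = 0.902 eV.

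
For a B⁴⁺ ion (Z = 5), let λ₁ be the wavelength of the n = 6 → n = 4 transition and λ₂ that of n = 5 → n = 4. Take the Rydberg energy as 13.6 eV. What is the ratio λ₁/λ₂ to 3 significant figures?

λ ∝ 1/ΔE ∝ 1/(1/n_f² − 1/n_i²), and the Z² and hc factors cancel in the ratio.
λ₁/λ₂ = (1/4² − 1/5²)/(1/4² − 1/6²) = 0.02250/0.03472 = 0.648.

0.648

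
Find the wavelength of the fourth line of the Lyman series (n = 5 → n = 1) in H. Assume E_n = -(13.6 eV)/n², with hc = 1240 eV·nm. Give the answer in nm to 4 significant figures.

94.98 nm

The Lyman series terminates on n_f = 1; the fourth line has n_i = 1+4 = 5.
ΔE = 13.60 × (1/1² − 1/5²) = 13.06 eV.
λ = 1240 / 13.06 = 94.98 nm.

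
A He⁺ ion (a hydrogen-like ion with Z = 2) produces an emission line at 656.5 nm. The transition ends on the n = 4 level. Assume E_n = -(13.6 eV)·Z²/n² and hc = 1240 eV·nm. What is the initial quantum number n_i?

The photon energy is ΔE = hc/λ = 1240 / 656.5 = 1.889 eV.
With Z = 2, ΔE = 54.40 × (1/n_f² − 1/n_i²), so 1/n_f² − 1/n_i² = 0.03472.
With n_f = 4: 1/n_i² = 1/16 − 0.03472 = 0.02778, so n_i ≈ 6.00.

n_i = 6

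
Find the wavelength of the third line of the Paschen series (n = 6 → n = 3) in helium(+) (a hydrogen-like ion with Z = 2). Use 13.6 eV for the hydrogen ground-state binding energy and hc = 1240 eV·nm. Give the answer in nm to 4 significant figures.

The Paschen series terminates on n_f = 3; the third line has n_i = 3+3 = 6.
ΔE = 54.40 × (1/3² − 1/6²) = 4.533 eV.
λ = 1240 / 4.533 = 273.5 nm.

273.5 nm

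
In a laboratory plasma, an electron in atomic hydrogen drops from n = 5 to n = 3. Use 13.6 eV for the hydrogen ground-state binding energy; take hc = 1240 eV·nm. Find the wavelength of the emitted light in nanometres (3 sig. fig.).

1280 nm

ΔE = 13.60 × (1/3² − 1/5²) = 13.60 × 0.07111 = 0.9671 eV.
λ = hc/ΔE = 1240 / 0.9671 = 1280 nm.
This line belongs to the Paschen series.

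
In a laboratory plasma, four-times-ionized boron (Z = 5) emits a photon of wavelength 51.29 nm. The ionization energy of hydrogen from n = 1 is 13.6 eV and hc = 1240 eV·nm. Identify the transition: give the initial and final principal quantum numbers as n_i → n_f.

n_i = 5, n_f = 3

The photon energy is ΔE = hc/λ = 1240 / 51.29 = 24.18 eV.
With Z = 5, ΔE = 340.0 × (1/n_f² − 1/n_i²), so 1/n_f² − 1/n_i² = 0.07111.
Trying n_f = 3 gives 1/n_i² = 0.04000, i.e. n_i ≈ 5; this pair matches.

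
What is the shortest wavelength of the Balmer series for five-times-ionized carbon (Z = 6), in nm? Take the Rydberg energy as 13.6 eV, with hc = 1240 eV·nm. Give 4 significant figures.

10.13 nm

The Balmer series has lower level n_f = 2; the series limit corresponds to n_i → ∞.
ΔE_max = 13.6 × 36 / 2² = 122.4 eV.
λ_min = 1240 / 122.4 = 10.13 nm.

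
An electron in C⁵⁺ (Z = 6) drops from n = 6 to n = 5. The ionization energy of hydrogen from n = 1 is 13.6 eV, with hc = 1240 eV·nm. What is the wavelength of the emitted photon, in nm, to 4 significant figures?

For Z = 6 the level energies scale as Z², so the effective Rydberg energy is 13.6 × 36 = 489.6 eV.
ΔE = 489.6 × (1/5² − 1/6²) = 489.6 × 0.01222 = 5.984 eV.
λ = hc/ΔE = 1240 / 5.984 = 207.2 nm.

207.2 nm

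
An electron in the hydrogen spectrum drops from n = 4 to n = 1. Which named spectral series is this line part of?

Lyman

The series is set by the lower level: n_f = 1 is the Lyman series.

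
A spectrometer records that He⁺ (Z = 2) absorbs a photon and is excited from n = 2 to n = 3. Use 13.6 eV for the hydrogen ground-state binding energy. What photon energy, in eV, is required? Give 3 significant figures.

7.56 eV

The Bohr energies scale as Z², so for Z = 2: E_n = −54.40/n² eV.
E_3 = −54.40/9 = −6.044 eV and E_2 = −54.40/4 = −13.60 eV.
The photon energy is |E_3 − E_2| = 7.56 eV.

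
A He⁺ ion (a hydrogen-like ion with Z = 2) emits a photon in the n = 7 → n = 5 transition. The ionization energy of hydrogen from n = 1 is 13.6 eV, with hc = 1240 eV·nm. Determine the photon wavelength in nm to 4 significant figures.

1163 nm

For Z = 2 the level energies scale as Z², so the effective Rydberg energy is 13.6 × 4 = 54.40 eV.
ΔE = 54.40 × (1/5² − 1/7²) = 54.40 × 0.01959 = 1.066 eV.
λ = hc/ΔE = 1240 / 1.066 = 1163 nm.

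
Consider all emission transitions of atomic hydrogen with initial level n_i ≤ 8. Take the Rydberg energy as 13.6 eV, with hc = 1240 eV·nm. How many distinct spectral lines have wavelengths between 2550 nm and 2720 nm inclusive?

Enumerate all n_i → n_f pairs with 1 ≤ n_f < n_i ≤ 8 and compute λ = 1240 / [13.6·1·(1/n_f² − 1/n_i²)].
Lines falling in [2550, 2720] nm: 6→4 (2626 nm).

1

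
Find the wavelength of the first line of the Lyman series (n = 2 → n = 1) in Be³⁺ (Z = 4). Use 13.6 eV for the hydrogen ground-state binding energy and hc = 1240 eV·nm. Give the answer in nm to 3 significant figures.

7.60 nm

The Lyman series terminates on n_f = 1; the first line has n_i = 1+1 = 2.
ΔE = 217.6 × (1/1² − 1/2²) = 163.2 eV.
λ = 1240 / 163.2 = 7.60 nm.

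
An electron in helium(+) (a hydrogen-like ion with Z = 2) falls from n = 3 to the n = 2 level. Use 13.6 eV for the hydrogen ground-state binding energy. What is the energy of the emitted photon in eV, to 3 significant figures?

The Bohr energies scale as Z², so for Z = 2: E_n = −54.40/n² eV.
E_3 = −54.40/9 = −6.044 eV and E_2 = −54.40/4 = −13.60 eV.
The photon energy is |E_3 − E_2| = 7.56 eV.

7.56 eV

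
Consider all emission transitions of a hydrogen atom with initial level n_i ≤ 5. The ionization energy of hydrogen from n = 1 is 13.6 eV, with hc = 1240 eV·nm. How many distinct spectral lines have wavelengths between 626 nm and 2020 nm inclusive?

Enumerate all n_i → n_f pairs with 1 ≤ n_f < n_i ≤ 5 and compute λ = 1240 / [13.6·1·(1/n_f² − 1/n_i²)].
Lines falling in [626, 2020] nm: 3→2 (656.5 nm), 5→3 (1282 nm), 4→3 (1876 nm).

3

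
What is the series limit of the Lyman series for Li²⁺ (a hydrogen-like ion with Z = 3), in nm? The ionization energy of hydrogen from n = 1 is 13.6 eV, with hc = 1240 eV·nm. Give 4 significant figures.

10.13 nm

The Lyman series has lower level n_f = 1; the series limit corresponds to n_i → ∞.
ΔE_max = 13.6 × 9 / 1² = 122.4 eV.
λ_min = 1240 / 122.4 = 10.13 nm.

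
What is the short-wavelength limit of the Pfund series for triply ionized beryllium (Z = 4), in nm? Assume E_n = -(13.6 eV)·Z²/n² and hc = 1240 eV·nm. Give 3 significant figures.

The Pfund series has lower level n_f = 5; the series limit corresponds to n_i → ∞.
ΔE_max = 13.6 × 16 / 5² = 8.704 eV.
λ_min = 1240 / 8.704 = 142 nm.

142 nm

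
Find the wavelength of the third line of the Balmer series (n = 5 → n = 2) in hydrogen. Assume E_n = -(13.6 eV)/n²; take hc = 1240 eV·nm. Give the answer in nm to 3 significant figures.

The Balmer series terminates on n_f = 2; the third line has n_i = 2+3 = 5.
ΔE = 13.60 × (1/2² − 1/5²) = 2.856 eV.
λ = 1240 / 2.856 = 434 nm.

434 nm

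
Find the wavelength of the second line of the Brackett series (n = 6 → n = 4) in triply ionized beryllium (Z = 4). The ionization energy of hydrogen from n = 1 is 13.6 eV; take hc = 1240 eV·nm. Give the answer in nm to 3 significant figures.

The Brackett series terminates on n_f = 4; the second line has n_i = 4+2 = 6.
ΔE = 217.6 × (1/4² − 1/6²) = 7.556 eV.
λ = 1240 / 7.556 = 164 nm.

164 nm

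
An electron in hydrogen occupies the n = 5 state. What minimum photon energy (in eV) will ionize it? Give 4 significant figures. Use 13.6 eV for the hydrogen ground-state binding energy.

0.5440 eV

E_5 = −13.60/25 = −0.5440 eV, so ionization (to E = 0) requires 0.5440 eV.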